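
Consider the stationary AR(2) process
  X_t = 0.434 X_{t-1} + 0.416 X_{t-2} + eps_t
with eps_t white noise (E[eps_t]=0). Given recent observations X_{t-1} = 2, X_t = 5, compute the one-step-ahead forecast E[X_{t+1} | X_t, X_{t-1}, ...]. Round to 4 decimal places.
E[X_{t+1} \mid \mathcal F_t] = 3.0020

For an AR(p) model X_t = c + sum_i phi_i X_{t-i} + eps_t, the
one-step-ahead conditional mean is
  E[X_{t+1} | X_t, ...] = c + sum_i phi_i X_{t+1-i}.
Substitute known values:
  E[X_{t+1} | ...] = (0.434) * (5) + (0.416) * (2)
                   = 3.0020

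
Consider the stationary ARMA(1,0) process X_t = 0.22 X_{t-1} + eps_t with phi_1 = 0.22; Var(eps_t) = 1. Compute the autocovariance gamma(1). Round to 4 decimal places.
\gamma(1) = 0.2312

Multiply the model equation by X_{t-k} and take expectations. With theta_0 = psi_0 = 1 and psi_j the MA(infinity) weights, this gives
  gamma(k) - sum_i phi_i gamma(k-i) = c_k,
  c_k = sigma^2 * sum_{j=k..q} theta_j psi_{j-k}   (c_k = 0 for k > q),
using gamma(-m) = gamma(m).
Pure AR (q = 0): c_0 = sigma^2 = 1, c_k = 0 for k >= 1.
Equations for k = 0 and k = 1 (AR order 1):
  gamma(0) = phi_1 gamma(1) + c_0
  gamma(1) = phi_1 gamma(0) + c_1
Substituting the second into the first: gamma(0) (1 - phi_1^2) = c_0 + phi_1 c_1, so
  gamma(0) = c_0 / (1 - phi_1^2) = 1 / (1 - (0.22)^2) = 1 / 0.9516 = 1.050862.
  gamma(1) = phi_1 gamma(0) = (0.22)(1.050862) = 0.23119.
Therefore gamma(1) = 0.2312 (to 4 decimal places).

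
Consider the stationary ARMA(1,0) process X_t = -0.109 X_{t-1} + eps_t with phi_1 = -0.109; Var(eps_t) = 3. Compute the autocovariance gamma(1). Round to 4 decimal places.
\gamma(1) = -0.3309

Multiply the model equation by X_{t-k} and take expectations. With theta_0 = psi_0 = 1 and psi_j the MA(infinity) weights, this gives
  gamma(k) - sum_i phi_i gamma(k-i) = c_k,
  c_k = sigma^2 * sum_{j=k..q} theta_j psi_{j-k}   (c_k = 0 for k > q),
using gamma(-m) = gamma(m).
Pure AR (q = 0): c_0 = sigma^2 = 3, c_k = 0 for k >= 1.
Equations for k = 0 and k = 1 (AR order 1):
  gamma(0) = phi_1 gamma(1) + c_0
  gamma(1) = phi_1 gamma(0) + c_1
Substituting the second into the first: gamma(0) (1 - phi_1^2) = c_0 + phi_1 c_1, so
  gamma(0) = c_0 / (1 - phi_1^2) = 3 / (1 - (-0.109)^2) = 3 / 0.988119 = 3.036072.
  gamma(1) = phi_1 gamma(0) = (-0.109)(3.036072) = -0.330932.
Therefore gamma(1) = -0.3309 (to 4 decimal places).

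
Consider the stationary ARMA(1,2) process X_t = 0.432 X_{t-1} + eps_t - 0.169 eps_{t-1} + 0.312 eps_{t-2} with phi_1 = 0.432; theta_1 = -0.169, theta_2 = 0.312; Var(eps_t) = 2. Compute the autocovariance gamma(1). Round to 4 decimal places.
\gamma(1) = 0.9423

Multiply the model equation by X_{t-k} and take expectations. With theta_0 = psi_0 = 1 and psi_j the MA(infinity) weights, this gives
  gamma(k) - sum_i phi_i gamma(k-i) = c_k,
  c_k = sigma^2 * sum_{j=k..q} theta_j psi_{j-k}   (c_k = 0 for k > q),
using gamma(-m) = gamma(m).
psi-weights needed (psi_j = theta_j + sum_i phi_i psi_{j-i}):
  psi_1 = theta_1 + phi_1 = -0.169 + (0.432) = 0.263
  psi_2 = theta_2 + phi_1 psi_1 = 0.312 + (0.432)(0.263) = 0.425616
Right-hand sides:
  c_0 = sigma^2 (1 + theta_1 psi_1 + theta_2 psi_2) = 2 * (1 + (-0.169)(0.263) + (0.312)(0.425616)) = 2 * 1.088345 = 2.17669
  c_1 = sigma^2 (theta_1 + theta_2 psi_1) = 2 * (-0.169 + (0.312)(0.263)) = -0.173888
  c_2 = sigma^2 theta_2 = 2 * (0.312) = 0.624
Equations for k = 0 and k = 1 (AR order 1):
  gamma(0) = phi_1 gamma(1) + c_0
  gamma(1) = phi_1 gamma(0) + c_1
Substituting the second into the first: gamma(0) (1 - phi_1^2) = c_0 + phi_1 c_1, so
  gamma(0) = (c_0 + phi_1 c_1) / (1 - phi_1^2) = (2.17669 + (0.432)(-0.173888)) / (1 - (0.432)^2) = 2.101571 / 0.813376 = 2.583763.
  gamma(1) = phi_1 gamma(0) + c_1 = (0.432)(2.583763) + (-0.173888) = 0.942298.
Therefore gamma(1) = 0.9423 (to 4 decimal places).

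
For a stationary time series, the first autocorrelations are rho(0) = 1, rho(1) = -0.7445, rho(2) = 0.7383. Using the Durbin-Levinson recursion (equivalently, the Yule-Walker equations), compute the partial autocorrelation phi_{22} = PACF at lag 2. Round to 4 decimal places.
\phi_{22} = 0.4129

The PACF at lag k is phi_{kk}, the last component of the solution
to the Yule-Walker system G_k phi = r_k where
  (G_k)_{ij} = rho(|i - j|), (r_k)_i = rho(i), i,j = 1..k.
Equivalently, Durbin-Levinson gives phi_{kk} iteratively:
  phi_{11} = rho(1)
  phi_{kk} = [rho(k) - sum_{j=1..k-1} phi_{k-1,j} rho(k-j)]
            / [1 - sum_{j=1..k-1} phi_{k-1,j} rho(j)],
  phi_{k,j} = phi_{k-1,j} - phi_{kk} phi_{k-1,k-j},  j = 1..k-1.
Step k = 1:
  phi_11 = rho(1) = -0.7445.
Step k = 2:
  phi_22 = [rho(2) - phi_11 rho(1)] / [1 - phi_11 rho(1)] = [0.7383 - (-0.7445)(-0.7445)] / [1 - (-0.7445)(-0.7445)]
         = 0.18401975 / 0.44571975 = 0.4129.
Therefore phi_{22} = 0.4129.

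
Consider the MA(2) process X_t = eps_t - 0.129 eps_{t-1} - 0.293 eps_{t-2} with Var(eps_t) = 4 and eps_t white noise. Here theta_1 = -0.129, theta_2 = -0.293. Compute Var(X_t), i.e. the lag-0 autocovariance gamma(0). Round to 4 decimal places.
\gamma(0) = 4.4100

For an MA(q) process X_t = eps_t + sum_i theta_i eps_{t-i} with
Var(eps_t) = sigma^2, the variance is
  gamma(0) = sigma^2 * (1 + sum_i theta_i^2).
  sum_i theta_i^2 = (-0.129)^2 + (-0.293)^2 = 0.016641 + 0.085849 = 0.10249.
  gamma(0) = 4 * (1 + 0.10249) = 4 * 1.10249 = 4.40996, which rounds to 4.4100.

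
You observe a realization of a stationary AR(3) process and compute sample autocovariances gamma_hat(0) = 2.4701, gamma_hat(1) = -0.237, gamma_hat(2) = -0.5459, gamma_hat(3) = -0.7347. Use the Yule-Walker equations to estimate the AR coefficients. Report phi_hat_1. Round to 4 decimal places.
\hat\phi_{1} = -0.2040

The Yule-Walker equations for an AR(p) process read, in matrix form,
  Gamma_p phi = r_p,   with   (Gamma_p)_{ij} = gamma(|i - j|),
                       (r_p)_i = gamma(i),   i,j = 1..p.
Substitute the sample gammas (Toeplitz matrix and right-hand side of size 3):
  Gamma_p = [[2.4701, -0.237, -0.5459], [-0.237, 2.4701, -0.237], [-0.5459, -0.237, 2.4701]]
  r_p     = [-0.237, -0.5459, -0.7347]
Written out (R1..R3):
  (R1) 2.4701 phi_1 - 0.237 phi_2 - 0.5459 phi_3 = -0.237
  (R2) -0.237 phi_1 + 2.4701 phi_2 - 0.237 phi_3 = -0.5459
  (R3) -0.5459 phi_1 - 0.237 phi_2 + 2.4701 phi_3 = -0.7347
Gaussian elimination:
  R2 <- R2 - (-0.237/2.4701) R1 = R2 - (-0.095948) R1:  2.44736 phi_2 - 0.289378 phi_3 = -0.56864
  R3 <- R3 - (-0.5459/2.4701) R1 = R3 - (-0.221003) R1:  -0.289378 phi_2 + 2.349454 phi_3 = -0.787078
  R3 <- R3 - (-0.289378/2.44736) R2 = R3 - (-0.118241) R2:  2.315238 phi_3 = -0.854314
Back-substitution:
  phi_hat_3 = -0.854314 / 2.315238 = -0.368996
  phi_hat_2 = (-0.56864 - (-0.289378)(-0.368996)) / 2.44736 = -0.275979
  phi_hat_1 = (-0.237 - (-0.237)(-0.275979) - (-0.5459)(-0.368996)) / 2.4701 = -0.203976
So phi_hat = [-0.2040, -0.2760, -0.3690].
Therefore phi_hat_1 = -0.2040.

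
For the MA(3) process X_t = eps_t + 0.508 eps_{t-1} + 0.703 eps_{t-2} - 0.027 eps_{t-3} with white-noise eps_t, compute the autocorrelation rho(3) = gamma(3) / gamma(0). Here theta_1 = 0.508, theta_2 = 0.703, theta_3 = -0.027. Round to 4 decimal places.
\rho(3) = -0.0154

For an MA(q) process with theta_0 = 1, the autocovariance is
  gamma(k) = sigma^2 * sum_{i=0..q-k} theta_i * theta_{i+k},
and rho(k) = gamma(k) / gamma(0). Sigma^2 cancels.
  numerator   = (1)*(-0.027) = -0.027.
  denominator = (1)^2 + (0.508)^2 + (0.703)^2 + (-0.027)^2 = 1.753002.
  rho(3) = -0.027 / 1.753002 = -0.0154.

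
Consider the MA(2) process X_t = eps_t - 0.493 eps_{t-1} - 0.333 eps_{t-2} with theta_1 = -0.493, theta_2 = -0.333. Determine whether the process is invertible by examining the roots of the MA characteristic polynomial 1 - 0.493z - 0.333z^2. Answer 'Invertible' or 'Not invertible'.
\text{Invertible}

The MA(q) characteristic polynomial is P(z) = 1 - 0.493z - 0.333z^2.
Invertibility requires all roots to lie outside the unit circle, i.e. |z| > 1 for every root.
Set 1 + (-0.493) z + (-0.333) z^2 = 0, i.e. a z^2 + b z + c = 0 with a = -0.333, b = -0.493, c = 1.
Discriminant D = b^2 - 4ac = (-0.493)^2 - 4*(-0.333)*1 = 0.243049 - (-1.332) = 1.575049.
D >= 0, so the roots are real: z = (-b +/- sqrt(D)) / (2a) = (0.493 +/- 1.25501) / (-0.666).
  z_1 = (0.493 + 1.25501) / (-0.666) = -2.6246,   |z_1| = 2.6246.
  z_2 = (0.493 - 1.25501) / (-0.666) = 1.1442,   |z_2| = 1.1442.
Moduli of all roots: 2.6246, 1.1442.
All moduli strictly greater than 1? Yes.
Verdict: Invertible.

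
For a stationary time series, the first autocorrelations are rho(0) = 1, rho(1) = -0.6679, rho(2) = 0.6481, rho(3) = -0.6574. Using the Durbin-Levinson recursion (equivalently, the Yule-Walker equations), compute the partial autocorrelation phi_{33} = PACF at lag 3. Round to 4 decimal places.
\phi_{33} = -0.2891

The PACF at lag k is phi_{kk}, the last component of the solution
to the Yule-Walker system G_k phi = r_k where
  (G_k)_{ij} = rho(|i - j|), (r_k)_i = rho(i), i,j = 1..k.
Equivalently, Durbin-Levinson gives phi_{kk} iteratively:
  phi_{11} = rho(1)
  phi_{kk} = [rho(k) - sum_{j=1..k-1} phi_{k-1,j} rho(k-j)]
            / [1 - sum_{j=1..k-1} phi_{k-1,j} rho(j)],
  phi_{k,j} = phi_{k-1,j} - phi_{kk} phi_{k-1,k-j},  j = 1..k-1.
Step k = 1:
  phi_11 = rho(1) = -0.6679.
Step k = 2:
  phi_22 = [rho(2) - phi_11 rho(1)] / [1 - phi_11 rho(1)] = [0.6481 - (-0.6679)(-0.6679)] / [1 - (-0.6679)(-0.6679)]
         = 0.20200959 / 0.55390959 = 0.364698.
  Update: phi_21 = phi_11 - phi_22 phi_11 = -0.6679 - (0.364698)(-0.6679) = -0.424318.
Step k = 3:
  phi_33 = [rho(3) - phi_21 rho(2) - phi_22 rho(1)] / [1 - phi_21 rho(1) - phi_22 rho(2)]
    numerator   = -0.6574 - (-0.424318)(0.6481) - (0.364698)(-0.6679) = -0.13881763
    denominator = 1 - (-0.424318)(-0.6679) - (0.364698)(0.6481) = 0.48023714
  phi_33 = -0.13881763 / 0.48023714 = -0.2891.
Therefore phi_{33} = -0.2891.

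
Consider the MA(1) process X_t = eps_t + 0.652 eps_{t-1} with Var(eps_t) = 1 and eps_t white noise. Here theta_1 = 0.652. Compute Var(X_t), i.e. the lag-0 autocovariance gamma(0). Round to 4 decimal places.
\gamma(0) = 1.4251

For an MA(q) process X_t = eps_t + sum_i theta_i eps_{t-i} with
Var(eps_t) = sigma^2, the variance is
  gamma(0) = sigma^2 * (1 + sum_i theta_i^2).
  sum_i theta_i^2 = (0.652)^2 = 0.425104.
  gamma(0) = 1 * (1 + 0.425104) = 1 * 1.425104 = 1.425104, which rounds to 1.4251.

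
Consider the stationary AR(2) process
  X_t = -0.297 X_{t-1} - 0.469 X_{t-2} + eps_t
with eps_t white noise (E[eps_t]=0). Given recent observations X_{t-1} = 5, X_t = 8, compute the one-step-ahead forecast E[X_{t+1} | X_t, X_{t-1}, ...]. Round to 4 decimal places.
E[X_{t+1} \mid \mathcal F_t] = -4.7210

For an AR(p) model X_t = c + sum_i phi_i X_{t-i} + eps_t, the
one-step-ahead conditional mean is
  E[X_{t+1} | X_t, ...] = c + sum_i phi_i X_{t+1-i}.
Substitute known values:
  E[X_{t+1} | ...] = (-0.297) * (8) + (-0.469) * (5)
                   = -4.7210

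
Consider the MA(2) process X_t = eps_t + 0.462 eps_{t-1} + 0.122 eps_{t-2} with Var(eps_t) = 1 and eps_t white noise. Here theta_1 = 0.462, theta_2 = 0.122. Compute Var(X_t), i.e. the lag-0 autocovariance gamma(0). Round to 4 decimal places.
\gamma(0) = 1.2283

For an MA(q) process X_t = eps_t + sum_i theta_i eps_{t-i} with
Var(eps_t) = sigma^2, the variance is
  gamma(0) = sigma^2 * (1 + sum_i theta_i^2).
  sum_i theta_i^2 = (0.462)^2 + (0.122)^2 = 0.213444 + 0.014884 = 0.228328.
  gamma(0) = 1 * (1 + 0.228328) = 1 * 1.228328 = 1.228328, which rounds to 1.2283.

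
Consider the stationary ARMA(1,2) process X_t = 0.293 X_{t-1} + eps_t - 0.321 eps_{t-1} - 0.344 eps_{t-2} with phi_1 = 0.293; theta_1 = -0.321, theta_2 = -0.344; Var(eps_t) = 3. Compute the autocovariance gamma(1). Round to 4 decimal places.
\gamma(1) = 0.0649

Multiply the model equation by X_{t-k} and take expectations. With theta_0 = psi_0 = 1 and psi_j the MA(infinity) weights, this gives
  gamma(k) - sum_i phi_i gamma(k-i) = c_k,
  c_k = sigma^2 * sum_{j=k..q} theta_j psi_{j-k}   (c_k = 0 for k > q),
using gamma(-m) = gamma(m).
psi-weights needed (psi_j = theta_j + sum_i phi_i psi_{j-i}):
  psi_1 = theta_1 + phi_1 = -0.321 + (0.293) = -0.028
  psi_2 = theta_2 + phi_1 psi_1 = -0.344 + (0.293)(-0.028) = -0.352204
Right-hand sides:
  c_0 = sigma^2 (1 + theta_1 psi_1 + theta_2 psi_2) = 3 * (1 + (-0.321)(-0.028) + (-0.344)(-0.352204)) = 3 * 1.130146 = 3.390439
  c_1 = sigma^2 (theta_1 + theta_2 psi_1) = 3 * (-0.321 + (-0.344)(-0.028)) = -0.934104
  c_2 = sigma^2 theta_2 = 3 * (-0.344) = -1.032
Equations for k = 0 and k = 1 (AR order 1):
  gamma(0) = phi_1 gamma(1) + c_0
  gamma(1) = phi_1 gamma(0) + c_1
Substituting the second into the first: gamma(0) (1 - phi_1^2) = c_0 + phi_1 c_1, so
  gamma(0) = (c_0 + phi_1 c_1) / (1 - phi_1^2) = (3.390439 + (0.293)(-0.934104)) / (1 - (0.293)^2) = 3.116746 / 0.914151 = 3.409443.
  gamma(1) = phi_1 gamma(0) + c_1 = (0.293)(3.409443) + (-0.934104) = 0.064863.
Therefore gamma(1) = 0.0649 (to 4 decimal places).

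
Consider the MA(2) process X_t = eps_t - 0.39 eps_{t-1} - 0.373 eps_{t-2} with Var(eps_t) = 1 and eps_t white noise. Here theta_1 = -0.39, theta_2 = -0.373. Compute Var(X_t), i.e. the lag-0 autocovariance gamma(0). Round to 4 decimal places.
\gamma(0) = 1.2912

For an MA(q) process X_t = eps_t + sum_i theta_i eps_{t-i} with
Var(eps_t) = sigma^2, the variance is
  gamma(0) = sigma^2 * (1 + sum_i theta_i^2).
  sum_i theta_i^2 = (-0.39)^2 + (-0.373)^2 = 0.1521 + 0.139129 = 0.291229.
  gamma(0) = 1 * (1 + 0.291229) = 1 * 1.291229 = 1.291229, which rounds to 1.2912.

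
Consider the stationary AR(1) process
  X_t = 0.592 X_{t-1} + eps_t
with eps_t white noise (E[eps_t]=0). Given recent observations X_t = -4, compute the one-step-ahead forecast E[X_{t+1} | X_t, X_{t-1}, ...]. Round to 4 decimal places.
E[X_{t+1} \mid \mathcal F_t] = -2.3680

For an AR(p) model X_t = c + sum_i phi_i X_{t-i} + eps_t, the
one-step-ahead conditional mean is
  E[X_{t+1} | X_t, ...] = c + sum_i phi_i X_{t+1-i}.
Substitute known values:
  E[X_{t+1} | ...] = (0.592) * (-4)
                   = -2.3680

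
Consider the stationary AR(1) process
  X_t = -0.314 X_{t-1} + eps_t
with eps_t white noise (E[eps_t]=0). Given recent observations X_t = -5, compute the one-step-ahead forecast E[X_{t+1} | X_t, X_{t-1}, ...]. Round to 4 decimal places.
E[X_{t+1} \mid \mathcal F_t] = 1.5700

For an AR(p) model X_t = c + sum_i phi_i X_{t-i} + eps_t, the
one-step-ahead conditional mean is
  E[X_{t+1} | X_t, ...] = c + sum_i phi_i X_{t+1-i}.
Substitute known values:
  E[X_{t+1} | ...] = (-0.314) * (-5)
                   = 1.5700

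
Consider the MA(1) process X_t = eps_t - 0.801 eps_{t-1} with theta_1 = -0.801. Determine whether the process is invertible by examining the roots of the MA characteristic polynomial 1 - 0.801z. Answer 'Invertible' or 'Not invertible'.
\text{Invertible}

The MA(q) characteristic polynomial is P(z) = 1 - 0.801z.
Invertibility requires all roots to lie outside the unit circle, i.e. |z| > 1 for every root.
This is linear in z: 1 + (-0.801) z = 0  =>  z = -1/(-0.801) = 1.248439,  |z| = 1.248439.
Moduli of all roots: 1.2484.
All moduli strictly greater than 1? Yes.
Verdict: Invertible.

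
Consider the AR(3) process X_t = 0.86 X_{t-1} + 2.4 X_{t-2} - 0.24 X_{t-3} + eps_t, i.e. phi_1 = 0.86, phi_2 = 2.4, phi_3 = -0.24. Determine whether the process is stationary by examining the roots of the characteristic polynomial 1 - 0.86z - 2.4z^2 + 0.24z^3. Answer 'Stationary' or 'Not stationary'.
\text{Not stationary}

The AR(p) characteristic polynomial is P(z) = 1 - 0.86z - 2.4z^2 + 0.24z^3.
Stationarity requires all roots to lie outside the unit circle, i.e. |z| > 1 for every root.
Degree 3: look for a simple real root z0 first, then factor out (1 - z/z0) and solve the remaining quadratic.
Testing z0 = 0.5: P(0.5) = 1 + (-0.86)(0.5) + (-2.4)(0.5)^2 + (0.24)(0.5)^3
  = 1 + (-0.43) + (-0.6) + (0.03) = 0.  So z_0 = 0.5 is a root, |z_0| = 0.5.
Divide out the factor (1 - 2 z) = (1 - z/z0) (since 1/z0 = 2):
  P(z) = (1 - 2 z)(1 + (1.14) z + (-0.12) z^2)
  [check: z-coef 1.14 - (2) = -0.86; z^2-coef -0.12 - (2)(1.14) = -2.4; z^3-coef -(2)(-0.12) = 0.24.]
Remaining roots from the quadratic factor 1 + (1.14) z + (-0.12) z^2:
  Set 1 + (1.14) z + (-0.12) z^2 = 0, i.e. a z^2 + b z + c = 0 with a = -0.12, b = 1.14, c = 1.
  Discriminant D = b^2 - 4ac = (1.14)^2 - 4*(-0.12)*1 = 1.2996 - (-0.48) = 1.7796.
  D >= 0, so the roots are real: z = (-b +/- sqrt(D)) / (2a) = (-1.14 +/- 1.334016) / (-0.24).
    z_1 = (-1.14 + 1.334016) / (-0.24) = -0.8084,   |z_1| = 0.8084.
    z_2 = (-1.14 - 1.334016) / (-0.24) = 10.3084,   |z_2| = 10.3084.
Moduli of all roots: 0.5000, 0.8084, 10.3084.
All moduli strictly greater than 1? No.
Verdict: Not stationary.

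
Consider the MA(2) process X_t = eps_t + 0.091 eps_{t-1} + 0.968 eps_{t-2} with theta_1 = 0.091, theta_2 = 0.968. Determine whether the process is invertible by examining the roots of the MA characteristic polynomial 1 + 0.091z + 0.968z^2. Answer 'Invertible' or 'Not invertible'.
\text{Invertible}

The MA(q) characteristic polynomial is P(z) = 1 + 0.091z + 0.968z^2.
Invertibility requires all roots to lie outside the unit circle, i.e. |z| > 1 for every root.
Set 1 + (0.091) z + (0.968) z^2 = 0, i.e. a z^2 + b z + c = 0 with a = 0.968, b = 0.091, c = 1.
Discriminant D = b^2 - 4ac = (0.091)^2 - 4*(0.968)*1 = 0.008281 - (3.872) = -3.863719.
D < 0, so the roots are the complex-conjugate pair z = (-b +/- i sqrt(-D)) / (2a) = -0.047 +/- 1.0153i.
For a conjugate pair |z|^2 = z * conj(z) = (product of roots) = c/a = 1/(0.968) = 1.033058, so |z| = sqrt(1.033058) = 1.0164 for both roots.
Moduli of all roots: 1.0164, 1.0164.
All moduli strictly greater than 1? Yes.
Verdict: Invertible.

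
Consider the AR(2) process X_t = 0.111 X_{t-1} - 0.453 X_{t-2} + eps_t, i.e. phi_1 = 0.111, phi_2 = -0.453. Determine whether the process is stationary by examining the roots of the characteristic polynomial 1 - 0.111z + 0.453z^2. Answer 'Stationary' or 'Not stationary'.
\text{Stationary}

The AR(p) characteristic polynomial is P(z) = 1 - 0.111z + 0.453z^2.
Stationarity requires all roots to lie outside the unit circle, i.e. |z| > 1 for every root.
Set 1 + (-0.111) z + (0.453) z^2 = 0, i.e. a z^2 + b z + c = 0 with a = 0.453, b = -0.111, c = 1.
Discriminant D = b^2 - 4ac = (-0.111)^2 - 4*(0.453)*1 = 0.012321 - (1.812) = -1.799679.
D < 0, so the roots are the complex-conjugate pair z = (-b +/- i sqrt(-D)) / (2a) = 0.1225 +/- 1.4807i.
For a conjugate pair |z|^2 = z * conj(z) = (product of roots) = c/a = 1/(0.453) = 2.207506, so |z| = sqrt(2.207506) = 1.4858 for both roots.
Moduli of all roots: 1.4858, 1.4858.
All moduli strictly greater than 1? Yes.
Verdict: Stationary.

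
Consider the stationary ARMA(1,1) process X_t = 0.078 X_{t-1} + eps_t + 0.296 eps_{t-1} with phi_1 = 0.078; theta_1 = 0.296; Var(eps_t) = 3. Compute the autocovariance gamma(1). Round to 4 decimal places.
\gamma(1) = 1.1549

Multiply the model equation by X_{t-k} and take expectations. With theta_0 = psi_0 = 1 and psi_j the MA(infinity) weights, this gives
  gamma(k) - sum_i phi_i gamma(k-i) = c_k,
  c_k = sigma^2 * sum_{j=k..q} theta_j psi_{j-k}   (c_k = 0 for k > q),
using gamma(-m) = gamma(m).
psi-weights needed (psi_j = theta_j + sum_i phi_i psi_{j-i}):
  psi_1 = theta_1 + phi_1 = 0.296 + (0.078) = 0.374
Right-hand sides:
  c_0 = sigma^2 (1 + theta_1 psi_1) = 3 * (1 + (0.296)(0.374)) = 3 * 1.110704 = 3.332112
  c_1 = sigma^2 theta_1 = 3 * (0.296) = 0.888
  c_2 = 0
Equations for k = 0 and k = 1 (AR order 1):
  gamma(0) = phi_1 gamma(1) + c_0
  gamma(1) = phi_1 gamma(0) + c_1
Substituting the second into the first: gamma(0) (1 - phi_1^2) = c_0 + phi_1 c_1, so
  gamma(0) = (c_0 + phi_1 c_1) / (1 - phi_1^2) = (3.332112 + (0.078)(0.888)) / (1 - (0.078)^2) = 3.401376 / 0.993916 = 3.422197.
  gamma(1) = phi_1 gamma(0) + c_1 = (0.078)(3.422197) + (0.888) = 1.154931.
Therefore gamma(1) = 1.1549 (to 4 decimal places).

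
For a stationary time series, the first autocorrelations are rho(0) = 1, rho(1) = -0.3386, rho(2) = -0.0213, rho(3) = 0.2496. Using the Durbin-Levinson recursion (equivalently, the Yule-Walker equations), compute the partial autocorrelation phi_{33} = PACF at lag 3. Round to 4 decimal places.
\phi_{33} = 0.2190

The PACF at lag k is phi_{kk}, the last component of the solution
to the Yule-Walker system G_k phi = r_k where
  (G_k)_{ij} = rho(|i - j|), (r_k)_i = rho(i), i,j = 1..k.
Equivalently, Durbin-Levinson gives phi_{kk} iteratively:
  phi_{11} = rho(1)
  phi_{kk} = [rho(k) - sum_{j=1..k-1} phi_{k-1,j} rho(k-j)]
            / [1 - sum_{j=1..k-1} phi_{k-1,j} rho(j)],
  phi_{k,j} = phi_{k-1,j} - phi_{kk} phi_{k-1,k-j},  j = 1..k-1.
Step k = 1:
  phi_11 = rho(1) = -0.3386.
Step k = 2:
  phi_22 = [rho(2) - phi_11 rho(1)] / [1 - phi_11 rho(1)] = [-0.0213 - (-0.3386)(-0.3386)] / [1 - (-0.3386)(-0.3386)]
         = -0.13594996 / 0.88535004 = -0.153555.
  Update: phi_21 = phi_11 - phi_22 phi_11 = -0.3386 - (-0.153555)(-0.3386) = -0.390594.
Step k = 3:
  phi_33 = [rho(3) - phi_21 rho(2) - phi_22 rho(1)] / [1 - phi_21 rho(1) - phi_22 rho(2)]
    numerator   = 0.2496 - (-0.390594)(-0.0213) - (-0.153555)(-0.3386) = 0.18928662
    denominator = 1 - (-0.390594)(-0.3386) - (-0.153555)(-0.0213) = 0.86447424
  phi_33 = 0.18928662 / 0.86447424 = 0.219.
Therefore phi_{33} = 0.2190.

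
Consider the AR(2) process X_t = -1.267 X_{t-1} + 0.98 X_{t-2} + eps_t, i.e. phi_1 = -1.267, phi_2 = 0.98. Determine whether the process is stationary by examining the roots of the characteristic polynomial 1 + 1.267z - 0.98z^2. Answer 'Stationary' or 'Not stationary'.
\text{Not stationary}

The AR(p) characteristic polynomial is P(z) = 1 + 1.267z - 0.98z^2.
Stationarity requires all roots to lie outside the unit circle, i.e. |z| > 1 for every root.
Set 1 + (1.267) z + (-0.98) z^2 = 0, i.e. a z^2 + b z + c = 0 with a = -0.98, b = 1.267, c = 1.
Discriminant D = b^2 - 4ac = (1.267)^2 - 4*(-0.98)*1 = 1.605289 - (-3.92) = 5.525289.
D >= 0, so the roots are real: z = (-b +/- sqrt(D)) / (2a) = (-1.267 +/- 2.350593) / (-1.96).
  z_1 = (-1.267 + 2.350593) / (-1.96) = -0.5529,   |z_1| = 0.5529.
  z_2 = (-1.267 - 2.350593) / (-1.96) = 1.8457,   |z_2| = 1.8457.
Moduli of all roots: 0.5529, 1.8457.
All moduli strictly greater than 1? No.
Verdict: Not stationary.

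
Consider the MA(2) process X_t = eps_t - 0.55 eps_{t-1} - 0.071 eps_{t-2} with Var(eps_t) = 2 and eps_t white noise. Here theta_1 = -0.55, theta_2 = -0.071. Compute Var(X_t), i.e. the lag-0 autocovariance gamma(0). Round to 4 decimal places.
\gamma(0) = 2.6151

For an MA(q) process X_t = eps_t + sum_i theta_i eps_{t-i} with
Var(eps_t) = sigma^2, the variance is
  gamma(0) = sigma^2 * (1 + sum_i theta_i^2).
  sum_i theta_i^2 = (-0.55)^2 + (-0.071)^2 = 0.3025 + 0.005041 = 0.307541.
  gamma(0) = 2 * (1 + 0.307541) = 2 * 1.307541 = 2.615082, which rounds to 2.6151.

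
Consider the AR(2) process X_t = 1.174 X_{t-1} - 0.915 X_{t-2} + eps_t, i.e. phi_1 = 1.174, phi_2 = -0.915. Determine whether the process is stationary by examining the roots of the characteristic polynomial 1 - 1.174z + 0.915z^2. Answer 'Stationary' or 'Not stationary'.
\text{Stationary}

The AR(p) characteristic polynomial is P(z) = 1 - 1.174z + 0.915z^2.
Stationarity requires all roots to lie outside the unit circle, i.e. |z| > 1 for every root.
Set 1 + (-1.174) z + (0.915) z^2 = 0, i.e. a z^2 + b z + c = 0 with a = 0.915, b = -1.174, c = 1.
Discriminant D = b^2 - 4ac = (-1.174)^2 - 4*(0.915)*1 = 1.378276 - (3.66) = -2.281724.
D < 0, so the roots are the complex-conjugate pair z = (-b +/- i sqrt(-D)) / (2a) = 0.6415 +/- 0.8254i.
For a conjugate pair |z|^2 = z * conj(z) = (product of roots) = c/a = 1/(0.915) = 1.092896, so |z| = sqrt(1.092896) = 1.0454 for both roots.
Moduli of all roots: 1.0454, 1.0454.
All moduli strictly greater than 1? Yes.
Verdict: Stationary.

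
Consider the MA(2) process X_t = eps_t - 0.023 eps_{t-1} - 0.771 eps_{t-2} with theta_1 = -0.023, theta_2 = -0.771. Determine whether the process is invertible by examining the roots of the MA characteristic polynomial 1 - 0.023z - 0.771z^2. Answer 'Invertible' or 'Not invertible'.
\text{Invertible}

The MA(q) characteristic polynomial is P(z) = 1 - 0.023z - 0.771z^2.
Invertibility requires all roots to lie outside the unit circle, i.e. |z| > 1 for every root.
Set 1 + (-0.023) z + (-0.771) z^2 = 0, i.e. a z^2 + b z + c = 0 with a = -0.771, b = -0.023, c = 1.
Discriminant D = b^2 - 4ac = (-0.023)^2 - 4*(-0.771)*1 = 0.000529 - (-3.084) = 3.084529.
D >= 0, so the roots are real: z = (-b +/- sqrt(D)) / (2a) = (0.023 +/- 1.756283) / (-1.542).
  z_1 = (0.023 + 1.756283) / (-1.542) = -1.1539,   |z_1| = 1.1539.
  z_2 = (0.023 - 1.756283) / (-1.542) = 1.124,   |z_2| = 1.124.
Moduli of all roots: 1.1539, 1.1240.
All moduli strictly greater than 1? Yes.
Verdict: Invertible.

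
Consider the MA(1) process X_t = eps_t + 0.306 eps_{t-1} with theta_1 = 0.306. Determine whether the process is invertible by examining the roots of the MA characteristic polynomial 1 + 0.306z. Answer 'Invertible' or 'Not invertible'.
\text{Invertible}

The MA(q) characteristic polynomial is P(z) = 1 + 0.306z.
Invertibility requires all roots to lie outside the unit circle, i.e. |z| > 1 for every root.
This is linear in z: 1 + (0.306) z = 0  =>  z = -1/(0.306) = -3.267974,  |z| = 3.267974.
Moduli of all roots: 3.2680.
All moduli strictly greater than 1? Yes.
Verdict: Invertible.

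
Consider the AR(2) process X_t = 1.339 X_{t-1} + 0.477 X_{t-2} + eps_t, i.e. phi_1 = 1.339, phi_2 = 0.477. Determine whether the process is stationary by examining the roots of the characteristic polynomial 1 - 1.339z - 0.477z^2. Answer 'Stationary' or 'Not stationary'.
\text{Not stationary}

The AR(p) characteristic polynomial is P(z) = 1 - 1.339z - 0.477z^2.
Stationarity requires all roots to lie outside the unit circle, i.e. |z| > 1 for every root.
Set 1 + (-1.339) z + (-0.477) z^2 = 0, i.e. a z^2 + b z + c = 0 with a = -0.477, b = -1.339, c = 1.
Discriminant D = b^2 - 4ac = (-1.339)^2 - 4*(-0.477)*1 = 1.792921 - (-1.908) = 3.700921.
D >= 0, so the roots are real: z = (-b +/- sqrt(D)) / (2a) = (1.339 +/- 1.923778) / (-0.954).
  z_1 = (1.339 + 1.923778) / (-0.954) = -3.4201,   |z_1| = 3.4201.
  z_2 = (1.339 - 1.923778) / (-0.954) = 0.613,   |z_2| = 0.613.
Moduli of all roots: 3.4201, 0.6130.
All moduli strictly greater than 1? No.
Verdict: Not stationary.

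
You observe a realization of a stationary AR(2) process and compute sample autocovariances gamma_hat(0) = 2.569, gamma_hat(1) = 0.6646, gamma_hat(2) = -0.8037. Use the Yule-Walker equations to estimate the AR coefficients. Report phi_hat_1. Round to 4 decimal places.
\hat\phi_{1} = 0.3640

The Yule-Walker equations for an AR(p) process read, in matrix form,
  Gamma_p phi = r_p,   with   (Gamma_p)_{ij} = gamma(|i - j|),
                       (r_p)_i = gamma(i),   i,j = 1..p.
Substitute the sample gammas (Toeplitz matrix and right-hand side of size 2):
  Gamma_p = [[2.569, 0.6646], [0.6646, 2.569]]
  r_p     = [0.6646, -0.8037]
Written out:
  2.569 phi_1 + 0.6646 phi_2 = 0.6646
  0.6646 phi_1 + 2.569 phi_2 = -0.8037
Solve by Cramer's rule:
  det = gamma(0)^2 - gamma(1)^2 = (2.569)^2 - (0.6646)^2 = 6.599761 - 0.44169316 = 6.15806784
  phi_hat_1 = [gamma(1) gamma(0) - gamma(1) gamma(2)] / det = [(0.6646)(2.569) - (0.6646)(-0.8037)] / 6.15806784 = 2.24149642 / 6.15806784 = 0.364
  phi_hat_2 = [gamma(0) gamma(2) - gamma(1)^2] / det = [(2.569)(-0.8037) - (0.6646)^2] / 6.15806784 = -2.50639846 / 6.15806784 = -0.407
So phi_hat = [0.3640, -0.4070].
Therefore phi_hat_1 = 0.3640.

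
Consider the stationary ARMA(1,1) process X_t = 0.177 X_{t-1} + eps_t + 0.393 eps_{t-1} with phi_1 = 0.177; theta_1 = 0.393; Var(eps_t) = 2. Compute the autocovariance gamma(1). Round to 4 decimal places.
\gamma(1) = 1.2587

Multiply the model equation by X_{t-k} and take expectations. With theta_0 = psi_0 = 1 and psi_j the MA(infinity) weights, this gives
  gamma(k) - sum_i phi_i gamma(k-i) = c_k,
  c_k = sigma^2 * sum_{j=k..q} theta_j psi_{j-k}   (c_k = 0 for k > q),
using gamma(-m) = gamma(m).
psi-weights needed (psi_j = theta_j + sum_i phi_i psi_{j-i}):
  psi_1 = theta_1 + phi_1 = 0.393 + (0.177) = 0.57
Right-hand sides:
  c_0 = sigma^2 (1 + theta_1 psi_1) = 2 * (1 + (0.393)(0.57)) = 2 * 1.22401 = 2.44802
  c_1 = sigma^2 theta_1 = 2 * (0.393) = 0.786
  c_2 = 0
Equations for k = 0 and k = 1 (AR order 1):
  gamma(0) = phi_1 gamma(1) + c_0
  gamma(1) = phi_1 gamma(0) + c_1
Substituting the second into the first: gamma(0) (1 - phi_1^2) = c_0 + phi_1 c_1, so
  gamma(0) = (c_0 + phi_1 c_1) / (1 - phi_1^2) = (2.44802 + (0.177)(0.786)) / (1 - (0.177)^2) = 2.587142 / 0.968671 = 2.670816.
  gamma(1) = phi_1 gamma(0) + c_1 = (0.177)(2.670816) + (0.786) = 1.258734.
Therefore gamma(1) = 1.2587 (to 4 decimal places).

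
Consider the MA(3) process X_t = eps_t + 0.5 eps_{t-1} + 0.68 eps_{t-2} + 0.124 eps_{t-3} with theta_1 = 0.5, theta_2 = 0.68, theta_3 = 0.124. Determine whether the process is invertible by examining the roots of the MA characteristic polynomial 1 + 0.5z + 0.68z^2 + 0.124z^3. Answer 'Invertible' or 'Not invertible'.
\text{Invertible}

The MA(q) characteristic polynomial is P(z) = 1 + 0.5z + 0.68z^2 + 0.124z^3.
Invertibility requires all roots to lie outside the unit circle, i.e. |z| > 1 for every root.
Degree 3: look for a simple real root z0 first, then factor out (1 - z/z0) and solve the remaining quadratic.
Testing z0 = -5: P(-5) = 1 + (0.5)(-5) + (0.68)(-5)^2 + (0.124)(-5)^3
  = 1 + (-2.5) + (17) + (-15.5) = 0.  So z_0 = -5 is a root, |z_0| = 5.
Divide out the factor (1 + 0.2 z) = (1 - z/z0) (since 1/z0 = -0.2):
  P(z) = (1 + 0.2 z)(1 + (0.3) z + (0.62) z^2)
  [check: z-coef 0.3 - (-0.2) = 0.5; z^2-coef 0.62 - (-0.2)(0.3) = 0.68; z^3-coef -(-0.2)(0.62) = 0.124.]
Remaining roots from the quadratic factor 1 + (0.3) z + (0.62) z^2:
  Set 1 + (0.3) z + (0.62) z^2 = 0, i.e. a z^2 + b z + c = 0 with a = 0.62, b = 0.3, c = 1.
  Discriminant D = b^2 - 4ac = (0.3)^2 - 4*(0.62)*1 = 0.09 - (2.48) = -2.39.
  D < 0, so the roots are the complex-conjugate pair z = (-b +/- i sqrt(-D)) / (2a) = -0.2419 +/- 1.2467i.
  For a conjugate pair |z|^2 = z * conj(z) = (product of roots) = c/a = 1/(0.62) = 1.612903, so |z| = sqrt(1.612903) = 1.27 for both roots.
Moduli of all roots: 5.0000, 1.2700, 1.2700.
All moduli strictly greater than 1? Yes.
Verdict: Invertible.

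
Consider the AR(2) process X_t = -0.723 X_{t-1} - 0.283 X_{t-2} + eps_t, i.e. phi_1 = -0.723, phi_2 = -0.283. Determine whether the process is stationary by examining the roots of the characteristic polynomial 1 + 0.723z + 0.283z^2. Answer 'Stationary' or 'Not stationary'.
\text{Stationary}

The AR(p) characteristic polynomial is P(z) = 1 + 0.723z + 0.283z^2.
Stationarity requires all roots to lie outside the unit circle, i.e. |z| > 1 for every root.
Set 1 + (0.723) z + (0.283) z^2 = 0, i.e. a z^2 + b z + c = 0 with a = 0.283, b = 0.723, c = 1.
Discriminant D = b^2 - 4ac = (0.723)^2 - 4*(0.283)*1 = 0.522729 - (1.132) = -0.609271.
D < 0, so the roots are the complex-conjugate pair z = (-b +/- i sqrt(-D)) / (2a) = -1.2774 +/- 1.3791i.
For a conjugate pair |z|^2 = z * conj(z) = (product of roots) = c/a = 1/(0.283) = 3.533569, so |z| = sqrt(3.533569) = 1.8798 for both roots.
Moduli of all roots: 1.8798, 1.8798.
All moduli strictly greater than 1? Yes.
Verdict: Stationary.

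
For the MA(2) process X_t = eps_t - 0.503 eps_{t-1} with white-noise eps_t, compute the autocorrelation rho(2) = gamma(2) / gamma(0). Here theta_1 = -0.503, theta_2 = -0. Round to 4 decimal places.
\rho(2) = 0.0000

For an MA(q) process with theta_0 = 1, the autocovariance is
  gamma(k) = sigma^2 * sum_{i=0..q-k} theta_i * theta_{i+k},
and rho(k) = gamma(k) / gamma(0). Sigma^2 cancels.
  numerator   = (1)*(-0) = 0.
  denominator = (1)^2 + (-0.503)^2 + (-0)^2 = 1.253009.
  rho(2) = 0 / 1.253009 = 0.0000.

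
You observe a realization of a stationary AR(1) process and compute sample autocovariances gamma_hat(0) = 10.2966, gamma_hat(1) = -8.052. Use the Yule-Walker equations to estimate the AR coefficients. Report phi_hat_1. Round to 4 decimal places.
\hat\phi_{1} = -0.7820

The Yule-Walker equations for an AR(p) process read, in matrix form,
  Gamma_p phi = r_p,   with   (Gamma_p)_{ij} = gamma(|i - j|),
                       (r_p)_i = gamma(i),   i,j = 1..p.
Substitute the sample gammas (Toeplitz matrix and right-hand side of size 1):
  Gamma_p = [[10.2966]]
  r_p     = [-8.052]
With p = 1 this is the single equation gamma(0) phi_1 = gamma(1):
  phi_hat_1 = gamma(1) / gamma(0) = -8.052 / 10.2966 = -0.7820.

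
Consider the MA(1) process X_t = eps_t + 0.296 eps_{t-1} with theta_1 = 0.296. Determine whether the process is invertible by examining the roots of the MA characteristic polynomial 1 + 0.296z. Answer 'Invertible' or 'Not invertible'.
\text{Invertible}

The MA(q) characteristic polynomial is P(z) = 1 + 0.296z.
Invertibility requires all roots to lie outside the unit circle, i.e. |z| > 1 for every root.
This is linear in z: 1 + (0.296) z = 0  =>  z = -1/(0.296) = -3.378378,  |z| = 3.378378.
Moduli of all roots: 3.3784.
All moduli strictly greater than 1? Yes.
Verdict: Invertible.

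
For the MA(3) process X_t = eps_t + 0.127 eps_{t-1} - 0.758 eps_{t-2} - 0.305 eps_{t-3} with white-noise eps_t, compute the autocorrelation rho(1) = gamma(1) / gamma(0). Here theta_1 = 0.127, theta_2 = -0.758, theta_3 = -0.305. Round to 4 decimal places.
\rho(1) = 0.1556

For an MA(q) process with theta_0 = 1, the autocovariance is
  gamma(k) = sigma^2 * sum_{i=0..q-k} theta_i * theta_{i+k},
and rho(k) = gamma(k) / gamma(0). Sigma^2 cancels.
  numerator   = (1)*(0.127) + (0.127)*(-0.758) + (-0.758)*(-0.305) = 0.261924.
  denominator = (1)^2 + (0.127)^2 + (-0.758)^2 + (-0.305)^2 = 1.683718.
  rho(1) = 0.261924 / 1.683718 = 0.1556.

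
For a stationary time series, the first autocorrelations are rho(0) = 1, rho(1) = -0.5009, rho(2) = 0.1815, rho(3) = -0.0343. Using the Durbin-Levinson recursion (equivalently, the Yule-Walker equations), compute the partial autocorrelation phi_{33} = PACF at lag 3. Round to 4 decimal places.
\phi_{33} = 0.0251

The PACF at lag k is phi_{kk}, the last component of the solution
to the Yule-Walker system G_k phi = r_k where
  (G_k)_{ij} = rho(|i - j|), (r_k)_i = rho(i), i,j = 1..k.
Equivalently, Durbin-Levinson gives phi_{kk} iteratively:
  phi_{11} = rho(1)
  phi_{kk} = [rho(k) - sum_{j=1..k-1} phi_{k-1,j} rho(k-j)]
            / [1 - sum_{j=1..k-1} phi_{k-1,j} rho(j)],
  phi_{k,j} = phi_{k-1,j} - phi_{kk} phi_{k-1,k-j},  j = 1..k-1.
Step k = 1:
  phi_11 = rho(1) = -0.5009.
Step k = 2:
  phi_22 = [rho(2) - phi_11 rho(1)] / [1 - phi_11 rho(1)] = [0.1815 - (-0.5009)(-0.5009)] / [1 - (-0.5009)(-0.5009)]
         = -0.06940081 / 0.74909919 = -0.092646.
  Update: phi_21 = phi_11 - phi_22 phi_11 = -0.5009 - (-0.092646)(-0.5009) = -0.547306.
Step k = 3:
  phi_33 = [rho(3) - phi_21 rho(2) - phi_22 rho(1)] / [1 - phi_21 rho(1) - phi_22 rho(2)]
    numerator   = -0.0343 - (-0.547306)(0.1815) - (-0.092646)(-0.5009) = 0.01862985
    denominator = 1 - (-0.547306)(-0.5009) - (-0.092646)(0.1815) = 0.7426695
  phi_33 = 0.01862985 / 0.7426695 = 0.0251.
Therefore phi_{33} = 0.0251.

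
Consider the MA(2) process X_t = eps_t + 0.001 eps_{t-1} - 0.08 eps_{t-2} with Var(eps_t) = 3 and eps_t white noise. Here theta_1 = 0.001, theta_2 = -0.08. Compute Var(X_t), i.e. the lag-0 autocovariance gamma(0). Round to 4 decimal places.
\gamma(0) = 3.0192

For an MA(q) process X_t = eps_t + sum_i theta_i eps_{t-i} with
Var(eps_t) = sigma^2, the variance is
  gamma(0) = sigma^2 * (1 + sum_i theta_i^2).
  sum_i theta_i^2 = (0.001)^2 + (-0.08)^2 = 0.000001 + 0.0064 = 0.006401.
  gamma(0) = 3 * (1 + 0.006401) = 3 * 1.006401 = 3.019203, which rounds to 3.0192.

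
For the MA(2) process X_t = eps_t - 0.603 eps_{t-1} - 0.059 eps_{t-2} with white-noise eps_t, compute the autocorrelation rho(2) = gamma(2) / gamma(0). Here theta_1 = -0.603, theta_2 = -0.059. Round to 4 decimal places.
\rho(2) = -0.0432

For an MA(q) process with theta_0 = 1, the autocovariance is
  gamma(k) = sigma^2 * sum_{i=0..q-k} theta_i * theta_{i+k},
and rho(k) = gamma(k) / gamma(0). Sigma^2 cancels.
  numerator   = (1)*(-0.059) = -0.059.
  denominator = (1)^2 + (-0.603)^2 + (-0.059)^2 = 1.36709.
  rho(2) = -0.059 / 1.36709 = -0.0432.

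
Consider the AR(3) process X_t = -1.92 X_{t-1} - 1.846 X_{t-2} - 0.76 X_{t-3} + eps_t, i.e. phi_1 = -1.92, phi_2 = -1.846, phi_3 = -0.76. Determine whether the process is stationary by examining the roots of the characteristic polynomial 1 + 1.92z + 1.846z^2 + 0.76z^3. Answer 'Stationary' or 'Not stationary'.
\text{Stationary}

The AR(p) characteristic polynomial is P(z) = 1 + 1.92z + 1.846z^2 + 0.76z^3.
Stationarity requires all roots to lie outside the unit circle, i.e. |z| > 1 for every root.
Degree 3: look for a simple real root z0 first, then factor out (1 - z/z0) and solve the remaining quadratic.
Testing z0 = -1.25: P(-1.25) = 1 + (1.92)(-1.25) + (1.846)(-1.25)^2 + (0.76)(-1.25)^3
  = 1 + (-2.4) + (2.884375) + (-1.484375) = 0.  So z_0 = -1.25 is a root, |z_0| = 1.25.
Divide out the factor (1 + 0.8 z) = (1 - z/z0) (since 1/z0 = -0.8):
  P(z) = (1 + 0.8 z)(1 + (1.12) z + (0.95) z^2)
  [check: z-coef 1.12 - (-0.8) = 1.92; z^2-coef 0.95 - (-0.8)(1.12) = 1.846; z^3-coef -(-0.8)(0.95) = 0.76.]
Remaining roots from the quadratic factor 1 + (1.12) z + (0.95) z^2:
  Set 1 + (1.12) z + (0.95) z^2 = 0, i.e. a z^2 + b z + c = 0 with a = 0.95, b = 1.12, c = 1.
  Discriminant D = b^2 - 4ac = (1.12)^2 - 4*(0.95)*1 = 1.2544 - (3.8) = -2.5456.
  D < 0, so the roots are the complex-conjugate pair z = (-b +/- i sqrt(-D)) / (2a) = -0.5895 +/- 0.8397i.
  For a conjugate pair |z|^2 = z * conj(z) = (product of roots) = c/a = 1/(0.95) = 1.052632, so |z| = sqrt(1.052632) = 1.026 for both roots.
Moduli of all roots: 1.2500, 1.0260, 1.0260.
All moduli strictly greater than 1? Yes.
Verdict: Stationary.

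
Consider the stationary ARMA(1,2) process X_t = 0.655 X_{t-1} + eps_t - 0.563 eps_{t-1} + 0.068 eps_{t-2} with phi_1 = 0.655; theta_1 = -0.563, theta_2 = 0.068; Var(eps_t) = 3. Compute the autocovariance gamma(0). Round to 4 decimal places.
\gamma(0) = 3.1118

Multiply the model equation by X_{t-k} and take expectations. With theta_0 = psi_0 = 1 and psi_j the MA(infinity) weights, this gives
  gamma(k) - sum_i phi_i gamma(k-i) = c_k,
  c_k = sigma^2 * sum_{j=k..q} theta_j psi_{j-k}   (c_k = 0 for k > q),
using gamma(-m) = gamma(m).
psi-weights needed (psi_j = theta_j + sum_i phi_i psi_{j-i}):
  psi_1 = theta_1 + phi_1 = -0.563 + (0.655) = 0.092
  psi_2 = theta_2 + phi_1 psi_1 = 0.068 + (0.655)(0.092) = 0.12826
Right-hand sides:
  c_0 = sigma^2 (1 + theta_1 psi_1 + theta_2 psi_2) = 3 * (1 + (-0.563)(0.092) + (0.068)(0.12826)) = 3 * 0.956926 = 2.870777
  c_1 = sigma^2 (theta_1 + theta_2 psi_1) = 3 * (-0.563 + (0.068)(0.092)) = -1.670232
  c_2 = sigma^2 theta_2 = 3 * (0.068) = 0.204
Equations for k = 0 and k = 1 (AR order 1):
  gamma(0) = phi_1 gamma(1) + c_0
  gamma(1) = phi_1 gamma(0) + c_1
Substituting the second into the first: gamma(0) (1 - phi_1^2) = c_0 + phi_1 c_1, so
  gamma(0) = (c_0 + phi_1 c_1) / (1 - phi_1^2) = (2.870777 + (0.655)(-1.670232)) / (1 - (0.655)^2) = 1.776775 / 0.570975 = 3.111826.
Therefore gamma(0) = 3.1118 (to 4 decimal places).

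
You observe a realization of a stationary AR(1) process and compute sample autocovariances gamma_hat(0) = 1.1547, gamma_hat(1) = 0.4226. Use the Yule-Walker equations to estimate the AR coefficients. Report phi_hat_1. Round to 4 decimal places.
\hat\phi_{1} = 0.3660

The Yule-Walker equations for an AR(p) process read, in matrix form,
  Gamma_p phi = r_p,   with   (Gamma_p)_{ij} = gamma(|i - j|),
                       (r_p)_i = gamma(i),   i,j = 1..p.
Substitute the sample gammas (Toeplitz matrix and right-hand side of size 1):
  Gamma_p = [[1.1547]]
  r_p     = [0.4226]
With p = 1 this is the single equation gamma(0) phi_1 = gamma(1):
  phi_hat_1 = gamma(1) / gamma(0) = 0.4226 / 1.1547 = 0.3660.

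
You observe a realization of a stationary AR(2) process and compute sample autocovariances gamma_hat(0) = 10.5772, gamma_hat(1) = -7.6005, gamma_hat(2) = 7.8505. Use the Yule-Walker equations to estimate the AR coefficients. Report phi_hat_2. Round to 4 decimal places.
\hat\phi_{2} = 0.4670

The Yule-Walker equations for an AR(p) process read, in matrix form,
  Gamma_p phi = r_p,   with   (Gamma_p)_{ij} = gamma(|i - j|),
                       (r_p)_i = gamma(i),   i,j = 1..p.
Substitute the sample gammas (Toeplitz matrix and right-hand side of size 2):
  Gamma_p = [[10.5772, -7.6005], [-7.6005, 10.5772]]
  r_p     = [-7.6005, 7.8505]
Written out:
  10.5772 phi_1 - 7.6005 phi_2 = -7.6005
  -7.6005 phi_1 + 10.5772 phi_2 = 7.8505
Solve by Cramer's rule:
  det = gamma(0)^2 - gamma(1)^2 = (10.5772)^2 - (-7.6005)^2 = 111.87715984 - 57.76760025 = 54.10955959
  phi_hat_1 = [gamma(1) gamma(0) - gamma(1) gamma(2)] / det = [(-7.6005)(10.5772) - (-7.6005)(7.8505)] / 54.10955959 = -20.72428335 / 54.10955959 = -0.383
  phi_hat_2 = [gamma(0) gamma(2) - gamma(1)^2] / det = [(10.5772)(7.8505) - (-7.6005)^2] / 54.10955959 = 25.26870835 / 54.10955959 = 0.467
So phi_hat = [-0.3830, 0.4670].
Therefore phi_hat_2 = 0.4670.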